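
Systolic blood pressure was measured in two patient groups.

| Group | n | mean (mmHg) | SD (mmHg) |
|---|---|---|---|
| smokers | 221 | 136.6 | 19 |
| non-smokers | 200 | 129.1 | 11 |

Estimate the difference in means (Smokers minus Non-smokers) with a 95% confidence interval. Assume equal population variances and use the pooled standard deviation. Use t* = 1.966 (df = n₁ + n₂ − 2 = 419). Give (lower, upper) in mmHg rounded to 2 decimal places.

(4.48, 10.52)

s_p = √[((n₁−1)s₁² + (n₂−1)s₂²)/(n₁+n₂−2)] = √[(220·19² + 199·11²)/419] = 15.7167.
SE = 15.7167·√(1/221 + 1/200) = 1.5339.
With t* = 1.966, margin = 1.966 × 1.5339 = 3.0156.
x̄₁ − x̄₂ = 136.6 − 129.1 = 7.5000; interval 7.5000 ± 3.0156 = (4.48, 10.52).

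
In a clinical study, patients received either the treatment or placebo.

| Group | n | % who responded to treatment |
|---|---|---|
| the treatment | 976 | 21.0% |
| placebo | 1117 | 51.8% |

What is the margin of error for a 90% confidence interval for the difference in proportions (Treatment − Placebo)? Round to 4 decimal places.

0.0326

SE₁ = √(p̂₁(1−p̂₁)/n₁) = √(0.2100·0.7900/976) = 0.01304; SE₂ = √(0.5180·0.4820/1117) = 0.01495.
Independent samples: SE of the difference = √(SE₁² + SE₂²) = √(0.0001700416 + 0.0002235025) = 0.01984.
z* for 90% confidence is 1.645, so the margin of error is 1.645 × 0.01984 = 0.03264.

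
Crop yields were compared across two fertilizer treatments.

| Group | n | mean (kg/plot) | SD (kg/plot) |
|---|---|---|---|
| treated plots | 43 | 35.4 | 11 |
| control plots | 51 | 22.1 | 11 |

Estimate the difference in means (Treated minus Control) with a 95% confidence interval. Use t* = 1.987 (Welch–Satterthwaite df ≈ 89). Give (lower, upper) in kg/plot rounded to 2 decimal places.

(8.77, 17.83)

Standard errors of each mean: 11/√43 = 1.6775 and 11/√51 = 1.5403.
SE(x̄₁ − x̄₂) = √(1.6775² + 1.5403²) = 2.2774 for independent samples with unequal variances.
With t* = 1.987, the margin is 1.987 × 2.2774 = 4.5252.
x̄₁ − x̄₂ = 35.4 − 22.1 = 13.3000; the interval is 13.3000 ± 4.5252 = (8.77, 17.83).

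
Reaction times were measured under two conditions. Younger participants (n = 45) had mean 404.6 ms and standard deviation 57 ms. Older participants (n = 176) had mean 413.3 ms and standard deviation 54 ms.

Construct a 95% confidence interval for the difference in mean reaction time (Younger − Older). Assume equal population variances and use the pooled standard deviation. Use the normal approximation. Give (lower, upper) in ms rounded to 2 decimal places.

(-26.58, 9.18)

Pooled variance s_p² = [44·57² + 175·54²] / (45+176−2) = 2982.9041, so s_p = 54.6160.
SE_diff = s_p·√(1/n₁ + 1/n₂) = 54.6160·√(1/45 + 1/176) = 9.1233.
z* = 1.960; margin = 1.960 × 9.1233 = 17.8817.
Difference = 404.6 − 413.3 = -8.7000.
-8.7000 ± 17.8817 → (-26.58, 9.18).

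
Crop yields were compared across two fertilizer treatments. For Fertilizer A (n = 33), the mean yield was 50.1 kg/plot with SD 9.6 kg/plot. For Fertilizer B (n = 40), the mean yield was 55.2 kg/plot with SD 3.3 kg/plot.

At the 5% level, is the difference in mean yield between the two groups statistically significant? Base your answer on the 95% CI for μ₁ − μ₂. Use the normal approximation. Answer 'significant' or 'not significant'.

SE₁ = s₁/√n₁ = 9.6/√33 = 1.6711; SE₂ = 3.3/√40 = 0.5218.
Independent samples, unequal variances: SE_diff = √(SE₁² + SE₂²) = √(2.79257521 + 0.27227524) = 1.7507.
z* = 1.960, so margin of error = 1.960 × 1.7507 = 3.4314.
Difference in means = 50.1 − 55.2 = -5.1000.
-5.1000 ± 3.4314 → (-8.5314, -1.6686).
The interval (-8.5314, -1.6686) does not contain 0, so the difference is significant.

significant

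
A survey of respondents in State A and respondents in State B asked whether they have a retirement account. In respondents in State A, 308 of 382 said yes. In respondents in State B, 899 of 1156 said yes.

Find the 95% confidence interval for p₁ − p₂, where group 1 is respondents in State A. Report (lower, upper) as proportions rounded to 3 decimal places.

(-0.018, 0.075)

Sample proportions: 308/382 = 0.8063, 899/1156 = 0.7777.
Each SE is √(p̂(1−p̂)/n): √(0.8063·0.1937/382) = 0.02022 and √(0.7777·0.2223/1156) = 0.01223.
SE(p̂₁ − p̂₂) = √(SE₁² + SE₂²) = √(0.0004088484 + 0.0001495729) = 0.02363, since the two samples are independent.
At 95% confidence z* = 1.960; margin = 1.960 × 0.02363 = 0.04631.
The difference is 0.8063 − 0.7777 = 0.0286, so the interval is 0.0286 ± 0.04631 = (-0.018, 0.075).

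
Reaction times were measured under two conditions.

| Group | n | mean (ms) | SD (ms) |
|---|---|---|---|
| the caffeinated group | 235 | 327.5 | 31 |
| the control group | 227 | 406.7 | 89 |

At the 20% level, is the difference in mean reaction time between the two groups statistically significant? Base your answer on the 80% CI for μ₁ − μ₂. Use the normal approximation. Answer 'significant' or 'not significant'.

Standard errors of each mean: 31/√235 = 2.0222 and 89/√227 = 5.9071.
SE(x̄₁ − x̄₂) = √(2.0222² + 5.9071²) = 6.2436 for independent samples with unequal variances.
With z* = 1.282, the margin is 1.282 × 6.2436 = 8.0043.
x̄₁ − x̄₂ = 327.5 − 406.7 = -79.2000; the interval is -79.2000 ± 8.0043 = (-87.2043, -71.1957).
The interval (-87.2043, -71.1957) does not contain 0, so the difference is significant.

significant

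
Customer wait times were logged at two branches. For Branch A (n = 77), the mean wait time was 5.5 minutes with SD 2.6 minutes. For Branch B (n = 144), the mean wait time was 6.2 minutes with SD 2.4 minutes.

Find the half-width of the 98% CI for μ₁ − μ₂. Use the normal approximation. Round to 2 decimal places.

SE₁ = s₁/√n₁ = 2.6/√77 = 0.2963; SE₂ = 2.4/√144 = 0.2000.
Independent samples, unequal variances: SE_diff = √(SE₁² + SE₂²) = √(0.08779369 + 0.04) = 0.3575.
z* = 2.326, so margin of error = 2.326 × 0.3575 = 0.8315.

0.83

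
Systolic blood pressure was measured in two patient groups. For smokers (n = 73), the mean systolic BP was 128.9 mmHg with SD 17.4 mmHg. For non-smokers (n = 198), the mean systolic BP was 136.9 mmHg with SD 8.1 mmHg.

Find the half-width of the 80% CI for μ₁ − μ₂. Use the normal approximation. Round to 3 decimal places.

SE₁ = s₁/√n₁ = 17.4/√73 = 2.0365; SE₂ = 8.1/√198 = 0.5756.
Independent samples, unequal variances: SE_diff = √(SE₁² + SE₂²) = √(4.14733225 + 0.33131536) = 2.1163.
z* = 1.282, so margin of error = 1.282 × 2.1163 = 2.7131.

2.713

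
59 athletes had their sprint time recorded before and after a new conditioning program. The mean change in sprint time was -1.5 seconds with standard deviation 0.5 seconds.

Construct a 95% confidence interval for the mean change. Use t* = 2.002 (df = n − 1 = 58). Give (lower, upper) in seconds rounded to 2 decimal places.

(-1.63, -1.37)

This is a matched-pairs design, so SE = s_d/√n = 0.5/√59 = 0.0651.
Margin = 2.002 × 0.0651 = 0.1303; the interval is -1.5 ± 0.1303 = (-1.63, -1.37).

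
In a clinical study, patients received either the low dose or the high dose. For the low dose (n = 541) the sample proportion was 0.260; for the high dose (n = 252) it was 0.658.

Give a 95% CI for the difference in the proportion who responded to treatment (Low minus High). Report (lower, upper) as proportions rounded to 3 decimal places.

SE₁ = √(p̂₁(1−p̂₁)/n₁) = √(0.2600·0.7400/541) = 0.01886; SE₂ = √(0.6580·0.3420/252) = 0.02988.
Independent samples: SE of the difference = √(SE₁² + SE₂²) = √(0.0003556996 + 0.0008928144) = 0.03533.
z* for 95% confidence is 1.960, so the margin of error is 1.960 × 0.03533 = 0.06925.
Point estimate p̂₁ − p̂₂ = 0.2600 − 0.6580 = -0.3980.
-0.3980 ± 0.06925 → (-0.467, -0.329).

(-0.467, -0.329)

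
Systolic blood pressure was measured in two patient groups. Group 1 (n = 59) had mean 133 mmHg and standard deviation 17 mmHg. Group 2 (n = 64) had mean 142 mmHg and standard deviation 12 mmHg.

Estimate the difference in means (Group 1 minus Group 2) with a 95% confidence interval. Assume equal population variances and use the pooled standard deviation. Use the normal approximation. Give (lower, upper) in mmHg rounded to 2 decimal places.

(-14.17, -3.83)

s_p = √[((n₁−1)s₁² + (n₂−1)s₂²)/(n₁+n₂−2)] = √[(58·17² + 63·12²)/121] = 14.6118.
SE = 14.6118·√(1/59 + 1/64) = 2.6372.
With z* = 1.960, margin = 1.960 × 2.6372 = 5.1689.
x̄₁ − x̄₂ = 133 − 142 = -9.0000; interval -9.0000 ± 5.1689 = (-14.17, -3.83).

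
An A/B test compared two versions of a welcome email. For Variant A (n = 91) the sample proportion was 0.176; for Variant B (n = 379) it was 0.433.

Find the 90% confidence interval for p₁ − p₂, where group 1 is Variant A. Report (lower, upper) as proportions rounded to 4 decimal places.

SE₁ = √(p̂₁(1−p̂₁)/n₁) = √(0.1760·0.8240/91) = 0.03992; SE₂ = √(0.4330·0.5670/379) = 0.02545.
Independent samples: SE of the difference = √(SE₁² + SE₂²) = √(0.0015936064 + 0.0006477025) = 0.04734.
z* for 90% confidence is 1.645, so the margin of error is 1.645 × 0.04734 = 0.07787.
Point estimate p̂₁ − p̂₂ = 0.1760 − 0.4330 = -0.2570.
-0.2570 ± 0.07787 → (-0.3349, -0.1791).

(-0.3349, -0.1791)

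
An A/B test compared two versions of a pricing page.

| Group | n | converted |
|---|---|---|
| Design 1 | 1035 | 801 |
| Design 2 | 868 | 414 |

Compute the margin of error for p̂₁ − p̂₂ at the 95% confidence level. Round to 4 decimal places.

p̂₁ = 801/1035 = 0.7739 and p̂₂ = 414/868 = 0.4770.
SE₁ = √(p̂₁(1−p̂₁)/n₁) = √(0.7739·0.2261/1035) = 0.01300; SE₂ = √(0.4770·0.5230/868) = 0.01695.
Independent samples: SE of the difference = √(SE₁² + SE₂²) = √(0.000169 + 0.0002873025) = 0.02136.
z* for 95% confidence is 1.960, so the margin of error is 1.960 × 0.02136 = 0.04187.

0.0419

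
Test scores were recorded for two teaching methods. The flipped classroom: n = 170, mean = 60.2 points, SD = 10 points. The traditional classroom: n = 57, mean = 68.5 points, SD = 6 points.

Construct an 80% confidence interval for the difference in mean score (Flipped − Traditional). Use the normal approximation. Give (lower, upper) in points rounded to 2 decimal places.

(-9.72, -6.88)

SE₁ = s₁/√n₁ = 10/√170 = 0.7670; SE₂ = 6/√57 = 0.7947.
Independent samples, unequal variances: SE_diff = √(SE₁² + SE₂²) = √(0.588289 + 0.63154809) = 1.1045.
z* = 1.282, so margin of error = 1.282 × 1.1045 = 1.4160.
Difference in means = 60.2 − 68.5 = -8.3000.
-8.3000 ± 1.4160 → (-9.72, -6.88).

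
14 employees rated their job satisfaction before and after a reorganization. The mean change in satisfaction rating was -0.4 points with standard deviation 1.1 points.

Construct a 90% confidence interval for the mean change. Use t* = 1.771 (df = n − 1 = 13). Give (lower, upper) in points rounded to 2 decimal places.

Paired design: SE = s_d/√n = 1.1/√14 = 0.2940.
t* = 1.771; margin of error = 1.771 × 0.2940 = 0.5207.
-0.4 ± 0.5207 → (-0.92, 0.12).

(-0.92, 0.12)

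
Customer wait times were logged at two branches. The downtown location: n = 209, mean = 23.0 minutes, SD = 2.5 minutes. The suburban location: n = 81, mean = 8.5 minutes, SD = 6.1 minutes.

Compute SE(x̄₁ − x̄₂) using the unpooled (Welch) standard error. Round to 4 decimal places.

0.6995

SE₁ = s₁/√n₁ = 2.5/√209 = 0.1729; SE₂ = 6.1/√81 = 0.6778.
Independent samples, unequal variances: SE_diff = √(SE₁² + SE₂²) = √(0.02989441 + 0.45941284) = 0.6995.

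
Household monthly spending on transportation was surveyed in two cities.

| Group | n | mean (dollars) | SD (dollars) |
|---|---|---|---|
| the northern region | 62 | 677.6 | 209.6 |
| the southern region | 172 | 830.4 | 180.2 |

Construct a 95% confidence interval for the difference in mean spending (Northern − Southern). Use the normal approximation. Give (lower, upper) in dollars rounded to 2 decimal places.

(-211.51, -94.09)

Per-group SEs: s₁/√n₁ = 209.6/√62 = 26.6192, s₂/√n₂ = 180.2/√172 = 13.7401.
Unpooled SE of the difference: √(708.58180864 + 188.79034801) = 29.9562.
Margin of error = z* · SE = 1.960 × 29.9562 = 58.7142.
x̄₁ − x̄₂ = 677.6 − 830.4 = -152.8000.
CI: -152.8000 ± 58.7142 = (-211.51, -94.09).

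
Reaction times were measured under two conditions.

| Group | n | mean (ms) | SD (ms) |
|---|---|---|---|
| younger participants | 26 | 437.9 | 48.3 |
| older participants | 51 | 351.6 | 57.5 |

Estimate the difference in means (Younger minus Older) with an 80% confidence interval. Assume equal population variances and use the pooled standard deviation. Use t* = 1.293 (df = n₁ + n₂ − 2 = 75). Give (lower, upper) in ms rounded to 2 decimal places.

(69.29, 103.31)

s_p = √[((n₁−1)s₁² + (n₂−1)s₂²)/(n₁+n₂−2)] = √[(25·48.3² + 50·57.5²)/75] = 54.6058.
SE = 54.6058·√(1/26 + 1/51) = 13.1587.
With t* = 1.293, margin = 1.293 × 13.1587 = 17.0142.
x̄₁ − x̄₂ = 437.9 − 351.6 = 86.3000; interval 86.3000 ± 17.0142 = (69.29, 103.31).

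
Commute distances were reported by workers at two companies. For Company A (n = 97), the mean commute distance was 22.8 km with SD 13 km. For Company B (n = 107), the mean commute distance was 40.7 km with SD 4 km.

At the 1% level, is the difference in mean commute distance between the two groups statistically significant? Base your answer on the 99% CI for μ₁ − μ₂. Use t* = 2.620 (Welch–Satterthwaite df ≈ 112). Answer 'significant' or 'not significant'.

significant

SE₁ = s₁/√n₁ = 13/√97 = 1.3200; SE₂ = 4/√107 = 0.3867.
Independent samples, unequal variances: SE_diff = √(SE₁² + SE₂²) = √(1.7424 + 0.14953689) = 1.3755.
t* = 2.620, so margin of error = 2.620 × 1.3755 = 3.6038.
Difference in means = 22.8 − 40.7 = -17.9000.
-17.9000 ± 3.6038 → (-21.5038, -14.2962).
The interval (-21.5038, -14.2962) does not contain 0, so the difference is significant.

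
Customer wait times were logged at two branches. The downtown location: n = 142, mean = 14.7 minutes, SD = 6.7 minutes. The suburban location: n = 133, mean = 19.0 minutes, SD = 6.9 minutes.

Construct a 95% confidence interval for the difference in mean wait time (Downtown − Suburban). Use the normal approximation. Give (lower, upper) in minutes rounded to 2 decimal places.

Per-group SEs: s₁/√n₁ = 6.7/√142 = 0.5623, s₂/√n₂ = 6.9/√133 = 0.5983.
Unpooled SE of the difference: √(0.31618129 + 0.35796289) = 0.8211.
Margin of error = z* · SE = 1.960 × 0.8211 = 1.6094.
x̄₁ − x̄₂ = 14.7 − 19.0 = -4.3000.
CI: -4.3000 ± 1.6094 = (-5.91, -2.69).

(-5.91, -2.69)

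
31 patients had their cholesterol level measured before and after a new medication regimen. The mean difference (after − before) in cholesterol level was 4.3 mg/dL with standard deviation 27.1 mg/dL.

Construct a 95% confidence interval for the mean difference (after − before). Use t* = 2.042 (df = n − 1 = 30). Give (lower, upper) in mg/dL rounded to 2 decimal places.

Paired design: SE = s_d/√n = 27.1/√31 = 4.8673.
t* = 2.042; margin of error = 2.042 × 4.8673 = 9.9390.
4.3 ± 9.9390 → (-5.64, 14.24).

(-5.64, 14.24)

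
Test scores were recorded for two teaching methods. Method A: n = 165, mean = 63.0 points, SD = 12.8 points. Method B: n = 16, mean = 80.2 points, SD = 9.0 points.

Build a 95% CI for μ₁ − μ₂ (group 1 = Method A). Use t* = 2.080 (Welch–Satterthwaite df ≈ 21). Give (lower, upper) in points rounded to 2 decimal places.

Per-group SEs: s₁/√n₁ = 12.8/√165 = 0.9965, s₂/√n₂ = 9.0/√16 = 2.2500.
Unpooled SE of the difference: √(0.99301225 + 5.0625) = 2.4608.
Margin of error = t* · SE = 2.080 × 2.4608 = 5.1185.
x̄₁ − x̄₂ = 63.0 − 80.2 = -17.2000.
CI: -17.2000 ± 5.1185 = (-22.32, -12.08).

(-22.32, -12.08)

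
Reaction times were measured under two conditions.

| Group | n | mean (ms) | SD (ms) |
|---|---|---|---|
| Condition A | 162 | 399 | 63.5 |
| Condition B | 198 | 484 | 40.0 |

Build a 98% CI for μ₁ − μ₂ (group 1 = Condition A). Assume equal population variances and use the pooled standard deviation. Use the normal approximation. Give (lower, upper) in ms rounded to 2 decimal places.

(-97.79, -72.21)

s_p = √[((n₁−1)s₁² + (n₂−1)s₂²)/(n₁+n₂−2)] = √[(161·63.5² + 197·40.0²)/358] = 51.9021.
SE = 51.9021·√(1/162 + 1/198) = 5.4985.
With z* = 2.326, margin = 2.326 × 5.4985 = 12.7895.
x̄₁ − x̄₂ = 399 − 484 = -85.0000; interval -85.0000 ± 12.7895 = (-97.79, -72.21).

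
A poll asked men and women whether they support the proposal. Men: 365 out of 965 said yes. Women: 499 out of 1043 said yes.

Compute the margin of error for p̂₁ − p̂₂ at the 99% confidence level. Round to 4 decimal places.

0.0566

p̂₁ = 365/965 = 0.3782 and p̂₂ = 499/1043 = 0.4784.
SE₁ = √(p̂₁(1−p̂₁)/n₁) = √(0.3782·0.6218/965) = 0.01561; SE₂ = √(0.4784·0.5216/1043) = 0.01547.
Independent samples: SE of the difference = √(SE₁² + SE₂²) = √(0.0002436721 + 0.0002393209) = 0.02198.
z* for 99% confidence is 2.576, so the margin of error is 2.576 × 0.02198 = 0.05662.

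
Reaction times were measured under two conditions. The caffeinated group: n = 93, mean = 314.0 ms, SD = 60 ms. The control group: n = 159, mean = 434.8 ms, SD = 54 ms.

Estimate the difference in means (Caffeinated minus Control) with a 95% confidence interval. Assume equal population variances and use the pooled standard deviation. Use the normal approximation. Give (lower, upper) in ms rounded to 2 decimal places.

(-135.20, -106.40)

s_p = √[((n₁−1)s₁² + (n₂−1)s₂²)/(n₁+n₂−2)] = √[(92·60² + 158·54²)/250] = 56.2824.
SE = 56.2824·√(1/93 + 1/159) = 7.3474.
With z* = 1.960, margin = 1.960 × 7.3474 = 14.4009.
x̄₁ − x̄₂ = 314.0 − 434.8 = -120.8000; interval -120.8000 ± 14.4009 = (-135.20, -106.40).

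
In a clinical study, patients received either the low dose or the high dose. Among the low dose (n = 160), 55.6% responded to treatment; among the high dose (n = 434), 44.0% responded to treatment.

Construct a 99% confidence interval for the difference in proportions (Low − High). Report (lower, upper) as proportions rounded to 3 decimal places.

Each SE is √(p̂(1−p̂)/n): √(0.5560·0.4440/160) = 0.03928 and √(0.4400·0.5600/434) = 0.02383.
SE(p̂₁ − p̂₂) = √(SE₁² + SE₂²) = √(0.0015429184 + 0.0005678689) = 0.04594, since the two samples are independent.
At 99% confidence z* = 2.576; margin = 2.576 × 0.04594 = 0.11834.
The difference is 0.5560 − 0.4400 = 0.1160, so the interval is 0.1160 ± 0.11834 = (-0.002, 0.234).

(-0.002, 0.234)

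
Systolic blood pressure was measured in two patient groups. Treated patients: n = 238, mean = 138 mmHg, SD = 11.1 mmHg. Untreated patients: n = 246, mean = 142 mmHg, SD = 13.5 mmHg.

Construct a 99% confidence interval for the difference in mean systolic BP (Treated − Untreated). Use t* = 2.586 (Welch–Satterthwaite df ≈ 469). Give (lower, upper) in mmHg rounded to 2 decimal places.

Standard errors of each mean: 11.1/√238 = 0.7195 and 13.5/√246 = 0.8607.
SE(x̄₁ − x̄₂) = √(0.7195² + 0.8607²) = 1.1218 for independent samples with unequal variances.
With t* = 2.586, the margin is 2.586 × 1.1218 = 2.9010.
x̄₁ − x̄₂ = 138 − 142 = -4.0000; the interval is -4.0000 ± 2.9010 = (-6.90, -1.10).

(-6.90, -1.10)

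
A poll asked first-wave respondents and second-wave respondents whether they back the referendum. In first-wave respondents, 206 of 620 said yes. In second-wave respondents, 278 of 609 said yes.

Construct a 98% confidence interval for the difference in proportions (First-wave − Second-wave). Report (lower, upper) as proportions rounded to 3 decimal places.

(-0.189, -0.060)

Sample proportions: 206/620 = 0.3323, 278/609 = 0.4565.
Each SE is √(p̂(1−p̂)/n): √(0.3323·0.6677/620) = 0.01892 and √(0.4565·0.5435/609) = 0.02018.
SE(p̂₁ − p̂₂) = √(SE₁² + SE₂²) = √(0.0003579664 + 0.0004072324) = 0.02766, since the two samples are independent.
At 98% confidence z* = 2.326; margin = 2.326 × 0.02766 = 0.06434.
The difference is 0.3323 − 0.4565 = -0.1242, so the interval is -0.1242 ± 0.06434 = (-0.189, -0.060).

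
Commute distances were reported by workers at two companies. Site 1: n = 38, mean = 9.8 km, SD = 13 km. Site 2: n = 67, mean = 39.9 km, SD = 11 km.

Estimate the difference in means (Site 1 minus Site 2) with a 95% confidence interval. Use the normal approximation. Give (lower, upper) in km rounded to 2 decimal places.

(-35.00, -25.20)

Standard errors of each mean: 13/√38 = 2.1089 and 11/√67 = 1.3439.
SE(x̄₁ − x̄₂) = √(2.1089² + 1.3439²) = 2.5007 for independent samples with unequal variances.
With z* = 1.960, the margin is 1.960 × 2.5007 = 4.9014.
x̄₁ − x̄₂ = 9.8 − 39.9 = -30.1000; the interval is -30.1000 ± 4.9014 = (-35.00, -25.20).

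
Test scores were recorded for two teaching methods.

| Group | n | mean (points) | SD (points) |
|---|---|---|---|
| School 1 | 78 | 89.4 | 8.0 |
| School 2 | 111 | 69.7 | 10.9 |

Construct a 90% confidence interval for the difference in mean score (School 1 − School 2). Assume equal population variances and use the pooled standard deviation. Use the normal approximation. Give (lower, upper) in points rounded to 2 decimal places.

(17.32, 22.08)

s_p = √[((n₁−1)s₁² + (n₂−1)s₂²)/(n₁+n₂−2)] = √[(77·8.0² + 110·10.9²)/187] = 9.8103.
SE = 9.8103·√(1/78 + 1/111) = 1.4495.
With z* = 1.645, margin = 1.645 × 1.4495 = 2.3844.
x̄₁ − x̄₂ = 89.4 − 69.7 = 19.7000; interval 19.7000 ± 2.3844 = (17.32, 22.08).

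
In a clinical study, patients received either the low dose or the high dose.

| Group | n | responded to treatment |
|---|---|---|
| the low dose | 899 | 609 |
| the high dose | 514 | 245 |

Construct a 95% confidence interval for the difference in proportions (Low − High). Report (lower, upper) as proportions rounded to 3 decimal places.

(0.148, 0.254)

p̂₁ = 609/899 = 0.6774 and p̂₂ = 245/514 = 0.4767.
SE₁ = √(p̂₁(1−p̂₁)/n₁) = √(0.6774·0.3226/899) = 0.01559; SE₂ = √(0.4767·0.5233/514) = 0.02203.
Independent samples: SE of the difference = √(SE₁² + SE₂²) = √(0.0002430481 + 0.0004853209) = 0.02699.
z* for 95% confidence is 1.960, so the margin of error is 1.960 × 0.02699 = 0.05290.
Point estimate p̂₁ − p̂₂ = 0.6774 − 0.4767 = 0.2007.
0.2007 ± 0.05290 → (0.148, 0.254).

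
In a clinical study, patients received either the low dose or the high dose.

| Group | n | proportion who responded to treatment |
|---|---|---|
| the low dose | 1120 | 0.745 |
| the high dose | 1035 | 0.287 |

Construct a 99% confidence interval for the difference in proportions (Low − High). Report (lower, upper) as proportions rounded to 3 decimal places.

(0.409, 0.507)

The two standard errors are √(0.7450×0.2550/1120) = 0.01302 and √(0.2870×0.7130/1035) = 0.01406.
Because the samples are independent, SE_diff = √(0.01302² + 0.01406²) = 0.01916.
Using z* = 2.576 for 99%, ME = 2.576 × 0.01916 = 0.04936.
p̂₁ − p̂₂ = 0.4580; interval 0.4580 ± 0.04936 gives (0.409, 0.507).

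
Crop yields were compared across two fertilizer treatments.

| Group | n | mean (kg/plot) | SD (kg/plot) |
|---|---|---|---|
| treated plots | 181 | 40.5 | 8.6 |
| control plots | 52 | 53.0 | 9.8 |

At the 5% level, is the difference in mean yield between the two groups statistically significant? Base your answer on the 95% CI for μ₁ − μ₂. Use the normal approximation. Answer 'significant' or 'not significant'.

significant

Standard errors of each mean: 8.6/√181 = 0.6392 and 9.8/√52 = 1.3590.
SE(x̄₁ − x̄₂) = √(0.6392² + 1.3590²) = 1.5018 for independent samples with unequal variances.
With z* = 1.960, the margin is 1.960 × 1.5018 = 2.9435.
x̄₁ − x̄₂ = 40.5 − 53.0 = -12.5000; the interval is -12.5000 ± 2.9435 = (-15.4435, -9.5565).
The interval (-15.4435, -9.5565) does not contain 0, so the difference is significant.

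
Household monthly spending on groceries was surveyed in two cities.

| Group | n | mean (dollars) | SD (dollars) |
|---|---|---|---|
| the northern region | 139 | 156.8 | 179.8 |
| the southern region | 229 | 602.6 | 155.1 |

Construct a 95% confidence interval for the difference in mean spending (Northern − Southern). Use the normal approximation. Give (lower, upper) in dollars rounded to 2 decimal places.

Standard errors of each mean: 179.8/√139 = 15.2504 and 155.1/√229 = 10.2493.
SE(x̄₁ − x̄₂) = √(15.2504² + 10.2493²) = 18.3745 for independent samples with unequal variances.
With z* = 1.960, the margin is 1.960 × 18.3745 = 36.0140.
x̄₁ − x̄₂ = 156.8 − 602.6 = -445.8000; the interval is -445.8000 ± 36.0140 = (-481.81, -409.79).

(-481.81, -409.79)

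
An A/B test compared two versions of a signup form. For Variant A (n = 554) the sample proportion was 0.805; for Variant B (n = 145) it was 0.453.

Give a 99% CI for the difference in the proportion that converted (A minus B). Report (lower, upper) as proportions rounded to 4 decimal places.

The two standard errors are √(0.8050×0.1950/554) = 0.01683 and √(0.4530×0.5470/145) = 0.04134.
Because the samples are independent, SE_diff = √(0.01683² + 0.04134²) = 0.04463.
Using z* = 2.576 for 99%, ME = 2.576 × 0.04463 = 0.11497.
p̂₁ − p̂₂ = 0.3520; interval 0.3520 ± 0.11497 gives (0.2370, 0.4670).

(0.2370, 0.4670)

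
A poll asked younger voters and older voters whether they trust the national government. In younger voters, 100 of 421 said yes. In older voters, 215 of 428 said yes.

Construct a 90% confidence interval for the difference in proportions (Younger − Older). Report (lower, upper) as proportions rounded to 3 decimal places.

Sample proportions: 100/421 = 0.2375, 215/428 = 0.5023.
Each SE is √(p̂(1−p̂)/n): √(0.2375·0.7625/421) = 0.02074 and √(0.5023·0.4977/428) = 0.02417.
SE(p̂₁ − p̂₂) = √(SE₁² + SE₂²) = √(0.0004301476 + 0.0005841889) = 0.03185, since the two samples are independent.
At 90% confidence z* = 1.645; margin = 1.645 × 0.03185 = 0.05239.
The difference is 0.2375 − 0.5023 = -0.2648, so the interval is -0.2648 ± 0.05239 = (-0.317, -0.212).

(-0.317, -0.212)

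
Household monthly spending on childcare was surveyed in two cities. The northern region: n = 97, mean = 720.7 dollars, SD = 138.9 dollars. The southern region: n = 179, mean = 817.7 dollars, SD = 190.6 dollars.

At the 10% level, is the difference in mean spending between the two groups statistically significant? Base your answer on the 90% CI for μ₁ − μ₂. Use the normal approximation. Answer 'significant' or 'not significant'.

Standard errors of each mean: 138.9/√97 = 14.1032 and 190.6/√179 = 14.2461.
SE(x̄₁ − x̄₂) = √(14.1032² + 14.2461²) = 20.0462 for independent samples with unequal variances.
With z* = 1.645, the margin is 1.645 × 20.0462 = 32.9760.
x̄₁ − x̄₂ = 720.7 − 817.7 = -97.0000; the interval is -97.0000 ± 32.9760 = (-129.9760, -64.0240).
The interval (-129.9760, -64.0240) does not contain 0, so the difference is significant.

significant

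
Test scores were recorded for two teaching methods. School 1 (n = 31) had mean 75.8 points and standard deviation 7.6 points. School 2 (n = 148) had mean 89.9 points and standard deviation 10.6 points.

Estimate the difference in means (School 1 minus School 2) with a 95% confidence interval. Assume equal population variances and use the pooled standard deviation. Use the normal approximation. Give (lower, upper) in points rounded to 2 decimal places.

(-18.03, -10.17)

s_p = √[((n₁−1)s₁² + (n₂−1)s₂²)/(n₁+n₂−2)] = √[(30·7.6² + 147·10.6²)/177] = 10.1541.
SE = 10.1541·√(1/31 + 1/148) = 2.0057.
With z* = 1.960, margin = 1.960 × 2.0057 = 3.9312.
x̄₁ − x̄₂ = 75.8 − 89.9 = -14.1000; interval -14.1000 ± 3.9312 = (-18.03, -10.17).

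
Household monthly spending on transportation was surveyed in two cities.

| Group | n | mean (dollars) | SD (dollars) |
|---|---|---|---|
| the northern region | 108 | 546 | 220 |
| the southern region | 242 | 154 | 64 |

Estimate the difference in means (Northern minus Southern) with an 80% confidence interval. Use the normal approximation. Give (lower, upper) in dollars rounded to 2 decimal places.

(364.35, 419.65)

Standard errors of each mean: 220/√108 = 21.1695 and 64/√242 = 4.1141.
SE(x̄₁ − x̄₂) = √(21.1695² + 4.1141²) = 21.5656 for independent samples with unequal variances.
With z* = 1.282, the margin is 1.282 × 21.5656 = 27.6471.
x̄₁ − x̄₂ = 546 − 154 = 392.0000; the interval is 392.0000 ± 27.6471 = (364.35, 419.65).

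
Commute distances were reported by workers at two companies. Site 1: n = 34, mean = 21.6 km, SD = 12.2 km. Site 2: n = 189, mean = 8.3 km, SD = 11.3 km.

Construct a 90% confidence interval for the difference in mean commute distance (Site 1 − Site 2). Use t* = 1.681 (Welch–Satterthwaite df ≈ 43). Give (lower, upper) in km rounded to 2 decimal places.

Per-group SEs: s₁/√n₁ = 12.2/√34 = 2.0923, s₂/√n₂ = 11.3/√189 = 0.8220.
Unpooled SE of the difference: √(4.37771929 + 0.675684) = 2.2480.
Margin of error = t* · SE = 1.681 × 2.2480 = 3.7789.
x̄₁ − x̄₂ = 21.6 − 8.3 = 13.3000.
CI: 13.3000 ± 3.7789 = (9.52, 17.08).

(9.52, 17.08)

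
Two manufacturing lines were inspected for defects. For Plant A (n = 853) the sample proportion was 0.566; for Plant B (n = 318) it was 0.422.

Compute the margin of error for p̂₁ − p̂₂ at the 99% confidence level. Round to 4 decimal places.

0.0837

The two standard errors are √(0.5660×0.4340/853) = 0.01697 and √(0.4220×0.5780/318) = 0.02770.
Because the samples are independent, SE_diff = √(0.01697² + 0.02770²) = 0.03248.
Using z* = 2.576 for 99%, ME = 2.576 × 0.03248 = 0.08367.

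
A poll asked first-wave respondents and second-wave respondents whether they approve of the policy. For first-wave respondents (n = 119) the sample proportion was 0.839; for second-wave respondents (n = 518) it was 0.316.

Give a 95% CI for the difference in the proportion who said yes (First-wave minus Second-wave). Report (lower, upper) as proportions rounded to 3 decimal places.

The two standard errors are √(0.8390×0.1610/119) = 0.03369 and √(0.3160×0.6840/518) = 0.02043.
Because the samples are independent, SE_diff = √(0.03369² + 0.02043²) = 0.03940.
Using z* = 1.960 for 95%, ME = 1.960 × 0.03940 = 0.07722.
p̂₁ − p̂₂ = 0.5230; interval 0.5230 ± 0.07722 gives (0.446, 0.600).

(0.446, 0.600)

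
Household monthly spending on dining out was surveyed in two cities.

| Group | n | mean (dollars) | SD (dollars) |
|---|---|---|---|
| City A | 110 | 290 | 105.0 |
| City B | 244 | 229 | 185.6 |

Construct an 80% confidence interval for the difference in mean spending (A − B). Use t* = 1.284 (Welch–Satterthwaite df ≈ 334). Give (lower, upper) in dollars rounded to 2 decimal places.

(41.05, 80.95)

SE₁ = s₁/√n₁ = 105.0/√110 = 10.0114; SE₂ = 185.6/√244 = 11.8818.
Independent samples, unequal variances: SE_diff = √(SE₁² + SE₂²) = √(100.22812996 + 141.17717124) = 15.5372.
t* = 1.284, so margin of error = 1.284 × 15.5372 = 19.9498.
Difference in means = 290 − 229 = 61.0000.
61.0000 ± 19.9498 → (41.05, 80.95).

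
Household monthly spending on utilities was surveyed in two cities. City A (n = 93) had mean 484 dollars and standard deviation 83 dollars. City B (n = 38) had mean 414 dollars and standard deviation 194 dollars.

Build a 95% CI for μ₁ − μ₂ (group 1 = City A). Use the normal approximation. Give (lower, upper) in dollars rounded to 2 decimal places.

Standard errors of each mean: 83/√93 = 8.6067 and 194/√38 = 31.4710.
SE(x̄₁ − x̄₂) = √(8.6067² + 31.4710²) = 32.6267 for independent samples with unequal variances.
With z* = 1.960, the margin is 1.960 × 32.6267 = 63.9483.
x̄₁ − x̄₂ = 484 − 414 = 70.0000; the interval is 70.0000 ± 63.9483 = (6.05, 133.95).

(6.05, 133.95)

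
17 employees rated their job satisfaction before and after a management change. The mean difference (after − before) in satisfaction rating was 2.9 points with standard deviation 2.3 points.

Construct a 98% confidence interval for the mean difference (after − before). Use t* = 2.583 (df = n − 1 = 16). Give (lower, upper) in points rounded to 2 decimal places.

(1.46, 4.34)

This is a matched-pairs design, so SE = s_d/√n = 2.3/√17 = 0.5578.
Margin = 2.583 × 0.5578 = 1.4408; the interval is 2.9 ± 1.4408 = (1.46, 4.34).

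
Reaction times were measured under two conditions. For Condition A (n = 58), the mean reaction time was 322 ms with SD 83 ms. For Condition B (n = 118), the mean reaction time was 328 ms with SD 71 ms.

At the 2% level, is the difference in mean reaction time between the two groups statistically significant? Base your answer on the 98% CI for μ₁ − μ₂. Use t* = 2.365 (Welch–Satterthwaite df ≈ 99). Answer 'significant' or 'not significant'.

Standard errors of each mean: 83/√58 = 10.8984 and 71/√118 = 6.5361.
SE(x̄₁ − x̄₂) = √(10.8984² + 6.5361²) = 12.7081 for independent samples with unequal variances.
With t* = 2.365, the margin is 2.365 × 12.7081 = 30.0547.
x̄₁ − x̄₂ = 322 − 328 = -6.0000; the interval is -6.0000 ± 30.0547 = (-36.0547, 24.0547).
The interval (-36.0547, 24.0547) contains 0, so the difference is not significant.

not significant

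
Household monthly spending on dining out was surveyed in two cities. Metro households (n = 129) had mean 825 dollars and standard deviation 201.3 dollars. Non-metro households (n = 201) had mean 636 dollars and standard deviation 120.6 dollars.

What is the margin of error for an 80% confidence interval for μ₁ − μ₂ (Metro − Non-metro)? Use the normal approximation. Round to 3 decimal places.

25.203

SE₁ = s₁/√n₁ = 201.3/√129 = 17.7235; SE₂ = 120.6/√201 = 8.5065.
Independent samples, unequal variances: SE_diff = √(SE₁² + SE₂²) = √(314.12245225 + 72.36054225) = 19.6592.
z* = 1.282, so margin of error = 1.282 × 19.6592 = 25.2031.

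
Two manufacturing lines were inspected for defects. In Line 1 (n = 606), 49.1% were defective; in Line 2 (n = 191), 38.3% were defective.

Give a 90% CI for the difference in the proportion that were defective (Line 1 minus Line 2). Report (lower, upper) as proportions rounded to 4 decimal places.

SE₁ = √(p̂₁(1−p̂₁)/n₁) = √(0.4910·0.5090/606) = 0.02031; SE₂ = √(0.3830·0.6170/191) = 0.03517.
Independent samples: SE of the difference = √(SE₁² + SE₂²) = √(0.0004124961 + 0.0012369289) = 0.04061.
z* for 90% confidence is 1.645, so the margin of error is 1.645 × 0.04061 = 0.06680.
Point estimate p̂₁ − p̂₂ = 0.4910 − 0.3830 = 0.1080.
0.1080 ± 0.06680 → (0.0412, 0.1748).

(0.0412, 0.1748)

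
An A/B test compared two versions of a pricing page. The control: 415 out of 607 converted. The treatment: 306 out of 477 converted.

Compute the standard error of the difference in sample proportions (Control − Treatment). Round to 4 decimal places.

0.0290

First, p̂₁ = 415/607 = 0.6837; p̂₂ = 306/477 = 0.6415.
The two standard errors are √(0.6837×0.3163/607) = 0.01888 and √(0.6415×0.3585/477) = 0.02196.
Because the samples are independent, SE_diff = √(0.01888² + 0.02196²) = 0.02896.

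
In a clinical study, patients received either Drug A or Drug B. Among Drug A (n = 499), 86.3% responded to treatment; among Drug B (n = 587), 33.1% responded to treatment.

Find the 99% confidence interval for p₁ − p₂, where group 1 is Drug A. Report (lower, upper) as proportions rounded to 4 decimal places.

SE₁ = √(p̂₁(1−p̂₁)/n₁) = √(0.8630·0.1370/499) = 0.01539; SE₂ = √(0.3310·0.6690/587) = 0.01942.
Independent samples: SE of the difference = √(SE₁² + SE₂²) = √(0.0002368521 + 0.0003771364) = 0.02478.
z* for 99% confidence is 2.576, so the margin of error is 2.576 × 0.02478 = 0.06383.
Point estimate p̂₁ − p̂₂ = 0.8630 − 0.3310 = 0.5320.
0.5320 ± 0.06383 → (0.4682, 0.5958).

(0.4682, 0.5958)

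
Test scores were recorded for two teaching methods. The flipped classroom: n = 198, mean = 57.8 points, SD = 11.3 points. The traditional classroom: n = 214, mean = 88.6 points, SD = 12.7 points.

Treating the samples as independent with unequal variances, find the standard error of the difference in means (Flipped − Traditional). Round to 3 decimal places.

1.183

Standard errors of each mean: 11.3/√198 = 0.8031 and 12.7/√214 = 0.8682.
SE(x̄₁ − x̄₂) = √(0.8031² + 0.8682²) = 1.1827 for independent samples with unequal variances.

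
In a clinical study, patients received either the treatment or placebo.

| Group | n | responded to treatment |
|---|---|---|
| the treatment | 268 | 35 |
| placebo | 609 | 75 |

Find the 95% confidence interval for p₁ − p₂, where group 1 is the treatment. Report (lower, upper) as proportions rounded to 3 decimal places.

(-0.041, 0.055)

p̂₁ = 35/268 = 0.1306 and p̂₂ = 75/609 = 0.1232.
SE₁ = √(p̂₁(1−p̂₁)/n₁) = √(0.1306·0.8694/268) = 0.02058; SE₂ = √(0.1232·0.8768/609) = 0.01332.
Independent samples: SE of the difference = √(SE₁² + SE₂²) = √(0.0004235364 + 0.0001774224) = 0.02451.
z* for 95% confidence is 1.960, so the margin of error is 1.960 × 0.02451 = 0.04804.
Point estimate p̂₁ − p̂₂ = 0.1306 − 0.1232 = 0.0074.
0.0074 ± 0.04804 → (-0.041, 0.055).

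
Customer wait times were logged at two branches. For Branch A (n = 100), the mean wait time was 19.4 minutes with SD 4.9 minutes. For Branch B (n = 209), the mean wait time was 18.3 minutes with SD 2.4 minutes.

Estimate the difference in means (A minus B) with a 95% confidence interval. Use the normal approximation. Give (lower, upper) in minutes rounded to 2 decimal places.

SE₁ = s₁/√n₁ = 4.9/√100 = 0.4900; SE₂ = 2.4/√209 = 0.1660.
Independent samples, unequal variances: SE_diff = √(SE₁² + SE₂²) = √(0.2401 + 0.027556) = 0.5174.
z* = 1.960, so margin of error = 1.960 × 0.5174 = 1.0141.
Difference in means = 19.4 − 18.3 = 1.1000.
1.1000 ± 1.0141 → (0.09, 2.11).

(0.09, 2.11)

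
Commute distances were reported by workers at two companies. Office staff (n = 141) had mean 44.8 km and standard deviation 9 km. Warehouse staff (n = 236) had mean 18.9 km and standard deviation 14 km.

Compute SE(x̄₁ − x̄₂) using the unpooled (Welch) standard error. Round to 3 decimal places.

SE₁ = s₁/√n₁ = 9/√141 = 0.7579; SE₂ = 14/√236 = 0.9113.
Independent samples, unequal variances: SE_diff = √(SE₁² + SE₂²) = √(0.57441241 + 0.83046769) = 1.1853.

1.185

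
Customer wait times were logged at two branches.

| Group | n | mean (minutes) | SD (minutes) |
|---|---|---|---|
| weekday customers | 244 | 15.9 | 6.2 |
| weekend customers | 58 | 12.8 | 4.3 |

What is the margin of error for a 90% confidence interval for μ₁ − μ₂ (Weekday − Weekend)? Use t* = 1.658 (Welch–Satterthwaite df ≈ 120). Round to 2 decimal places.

1.14

Per-group SEs: s₁/√n₁ = 6.2/√244 = 0.3969, s₂/√n₂ = 4.3/√58 = 0.5646.
Unpooled SE of the difference: √(0.15752961 + 0.31877316) = 0.6901.
Margin of error = t* · SE = 1.658 × 0.6901 = 1.1442.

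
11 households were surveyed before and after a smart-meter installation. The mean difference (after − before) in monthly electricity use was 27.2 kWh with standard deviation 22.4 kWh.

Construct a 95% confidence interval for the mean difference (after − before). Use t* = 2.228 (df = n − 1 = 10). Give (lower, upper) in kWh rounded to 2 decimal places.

(12.15, 42.25)

This is a matched-pairs design, so SE = s_d/√n = 22.4/√11 = 6.7539.
Margin = 2.228 × 6.7539 = 15.0477; the interval is 27.2 ± 15.0477 = (12.15, 42.25).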